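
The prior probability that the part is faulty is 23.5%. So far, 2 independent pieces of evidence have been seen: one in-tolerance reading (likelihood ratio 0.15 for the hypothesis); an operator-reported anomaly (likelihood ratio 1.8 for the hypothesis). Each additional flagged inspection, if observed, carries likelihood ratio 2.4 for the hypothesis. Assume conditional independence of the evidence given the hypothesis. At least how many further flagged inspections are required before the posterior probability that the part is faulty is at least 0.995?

9

Prior odds = 0.235/0.765 = 47/153.
Combined Bayes factor of the evidence already in hand = 0.15 × 1.8 = 0.27.
Odds after that evidence = (47/153) × 0.27 = 141/1700.
Target odds = 0.995/0.005 = 199.
Need 2.4ⁿ ≥ 199 ÷ (141/1700) = 338300/141.
2.4⁸ = 429981696/390625 falls short of 338300/141 but 2.4⁹ ≈2641.81 reaches it, so n = 9.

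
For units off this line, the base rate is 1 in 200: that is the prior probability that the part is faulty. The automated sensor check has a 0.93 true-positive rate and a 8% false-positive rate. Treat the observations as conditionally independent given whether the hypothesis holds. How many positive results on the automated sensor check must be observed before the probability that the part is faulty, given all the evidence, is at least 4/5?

3

Prior odds: 0.005 ÷ 0.995 = 1/199.
Likelihood ratio of a positive result = 0.93/0.08 = 11.625.
Target posterior odds = 0.8/0.2 = 4.
Need (1/199) × 11.625ⁿ ≥ 4, i.e. 11.625ⁿ ≥ 796.
11.625² = 135.140625 falls short of 796 but 11.625³ = 804357/512 reaches it, so n = 3.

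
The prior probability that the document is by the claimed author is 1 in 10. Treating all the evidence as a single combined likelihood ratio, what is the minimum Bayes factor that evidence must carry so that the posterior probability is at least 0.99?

891

Prior odds = 0.1/0.9 = 1/9.
Target odds = 0.99/0.01 = 99.
Required Bayes factor = 99 ÷ (1/9) = 891.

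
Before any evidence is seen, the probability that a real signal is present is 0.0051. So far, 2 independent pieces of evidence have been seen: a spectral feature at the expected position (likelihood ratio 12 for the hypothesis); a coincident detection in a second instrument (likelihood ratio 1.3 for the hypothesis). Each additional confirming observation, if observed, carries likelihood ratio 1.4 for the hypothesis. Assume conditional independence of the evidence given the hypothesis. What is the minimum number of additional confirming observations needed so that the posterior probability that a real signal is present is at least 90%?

15

Prior odds = 0.0051/0.9949 = 51/9949.
Combined Bayes factor of the evidence already in hand = 12 × 1.3 = 15.6.
Odds after that evidence = (51/9949) × 15.6 = 3978/49745.
Target odds = 0.9/0.1 = 9.
Need 1.4ⁿ ≥ 9 ÷ (3978/49745) = 49745/442.
1.4¹⁴ ≈111.12 falls short of 49745/442 but 1.4¹⁵ ≈155.568 reaches it, so n = 15.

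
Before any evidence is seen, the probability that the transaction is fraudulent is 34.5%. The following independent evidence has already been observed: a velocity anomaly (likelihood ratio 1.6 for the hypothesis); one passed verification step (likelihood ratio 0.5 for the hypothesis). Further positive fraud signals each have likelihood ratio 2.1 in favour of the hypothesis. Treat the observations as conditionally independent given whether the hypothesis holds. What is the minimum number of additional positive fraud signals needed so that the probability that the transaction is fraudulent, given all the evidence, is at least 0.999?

11

Prior odds = 0.345/0.655 = 69/131.
Combined Bayes factor of the evidence already in hand = 1.6 × 0.5 = 0.8.
Odds after that evidence = (69/131) × 0.8 = 276/655.
Target odds = 0.999/0.001 = 999.
Need 2.1ⁿ ≥ 999 ÷ (276/655) = 218115/92.
2.1¹⁰ ≈1667.99 falls short of 218115/92 but 2.1¹¹ ≈3502.78 reaches it, so n = 11.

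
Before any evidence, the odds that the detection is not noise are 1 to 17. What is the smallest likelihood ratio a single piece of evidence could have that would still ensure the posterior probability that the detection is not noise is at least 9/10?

153

Prior odds = 1/17.
Target odds = 0.9/0.1 = 9.
Required Bayes factor = 9 ÷ (1/17) = 153.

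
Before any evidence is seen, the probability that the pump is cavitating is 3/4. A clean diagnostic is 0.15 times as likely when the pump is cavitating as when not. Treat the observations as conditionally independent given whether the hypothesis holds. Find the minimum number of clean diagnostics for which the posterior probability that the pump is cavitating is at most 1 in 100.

Prior odds: 0.75 ÷ 0.25 = 3.
Likelihood ratio per clean diagnostic = 0.15.
Target posterior odds = 0.01/0.99 = 1/99.
Need 3 × 0.15ⁿ ≤ 1/99, i.e. 0.15ⁿ ≤ 1/297.
0.15³ = 0.003375 is still above 1/297 but 0.15⁴ = 81/160000 is at or below it, so n = 4.

4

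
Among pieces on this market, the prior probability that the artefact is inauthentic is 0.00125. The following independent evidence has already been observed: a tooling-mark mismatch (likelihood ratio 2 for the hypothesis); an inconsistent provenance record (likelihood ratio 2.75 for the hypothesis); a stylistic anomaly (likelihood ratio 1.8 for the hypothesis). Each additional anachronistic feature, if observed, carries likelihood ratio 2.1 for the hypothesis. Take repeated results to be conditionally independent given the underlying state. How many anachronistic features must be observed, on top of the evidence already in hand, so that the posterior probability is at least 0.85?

9

Prior odds = 0.00125/0.99875 = 1/799.
Combined Bayes factor of the evidence already in hand = 2 × 2.75 × 1.8 = 9.9.
Odds after that evidence = (1/799) × 9.9 = 99/7990.
Target odds = 0.85/0.15 = 17/3.
Need 2.1ⁿ ≥ 17/3 ÷ (99/7990) = 135830/297.
2.1⁸ ≈378.229 falls short of 135830/297 but 2.1⁹ ≈794.28 reaches it, so n = 9.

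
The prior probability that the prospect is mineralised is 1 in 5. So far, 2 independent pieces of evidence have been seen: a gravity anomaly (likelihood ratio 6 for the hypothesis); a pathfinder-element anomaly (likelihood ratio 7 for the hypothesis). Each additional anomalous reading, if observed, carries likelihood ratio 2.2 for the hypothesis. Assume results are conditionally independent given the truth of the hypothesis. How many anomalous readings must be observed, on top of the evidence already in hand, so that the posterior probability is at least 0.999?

Prior odds = 0.2/0.8 = 0.25.
Combined Bayes factor of the evidence already in hand = 6 × 7 = 42.
Odds after that evidence = 0.25 × 42 = 10.5.
Target odds = 0.999/0.001 = 999.
Need 2.2ⁿ ≥ 999 ÷ 10.5 = 666/7.
2.2⁵ = 51.53632 falls short of 666/7 but 2.2⁶ = 1771561/15625 reaches it, so n = 6.

6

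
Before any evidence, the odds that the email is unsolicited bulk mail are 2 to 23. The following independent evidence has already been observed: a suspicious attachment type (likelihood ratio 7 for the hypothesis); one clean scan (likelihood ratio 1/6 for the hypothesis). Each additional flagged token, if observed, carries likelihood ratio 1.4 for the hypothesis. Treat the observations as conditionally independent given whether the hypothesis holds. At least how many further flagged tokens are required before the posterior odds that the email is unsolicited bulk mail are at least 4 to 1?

11

Prior odds = 2/23.
Combined Bayes factor of the evidence already in hand = 7 × (1/6) = 7/6.
Odds after that evidence = (2/23) × 7/6 = 7/69.
Target odds = 4.
Need 1.4ⁿ ≥ 4 ÷ (7/69) = 276/7.
1.4¹⁰ = 282475249/9765625 falls short of 276/7 but 1.4¹¹ ≈40.4957 reaches it, so n = 11.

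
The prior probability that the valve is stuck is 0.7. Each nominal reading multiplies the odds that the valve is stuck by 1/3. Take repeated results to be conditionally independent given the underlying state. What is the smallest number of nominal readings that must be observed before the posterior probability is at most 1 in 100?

Prior odds: 0.7 ÷ 0.3 = 7/3.
Likelihood ratio per nominal reading = 1/3.
Target odds: 0.01 ÷ 0.99 = 1/99.
Need (7/3) × (1/3)ⁿ ≤ 1/99, i.e. (1/3)ⁿ ≤ 1/231.
(1/3)⁴ = 1/81 is still above 1/231 but (1/3)⁵ = 1/243 is at or below it, so n = 5.

5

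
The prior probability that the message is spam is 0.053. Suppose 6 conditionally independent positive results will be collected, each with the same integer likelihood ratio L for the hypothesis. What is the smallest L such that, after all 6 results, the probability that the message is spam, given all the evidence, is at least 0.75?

Prior odds = 0.053/0.947 = 53/947.
Target odds = 0.75/0.25 = 3.
Need L⁶ ≥ 3 ÷ (53/947) = 2841/53.
1⁶ = 1 < 2841/53 ≤ 64 = 2⁶, so L = 2.

2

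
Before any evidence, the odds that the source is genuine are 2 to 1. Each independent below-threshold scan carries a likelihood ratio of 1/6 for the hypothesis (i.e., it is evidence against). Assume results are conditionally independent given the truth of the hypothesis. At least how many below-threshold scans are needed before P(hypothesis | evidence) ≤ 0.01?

3

Prior odds = 2.
Likelihood ratio per below-threshold scan = 1/6.
Target odds: 0.01 ÷ 0.99 = 1/99.
Need 2 × (1/6)ⁿ ≤ 1/99, i.e. (1/6)ⁿ ≤ 1/198.
(1/6)² = 1/36 is still above 1/198 but (1/6)³ = 1/216 is at or below it, so n = 3.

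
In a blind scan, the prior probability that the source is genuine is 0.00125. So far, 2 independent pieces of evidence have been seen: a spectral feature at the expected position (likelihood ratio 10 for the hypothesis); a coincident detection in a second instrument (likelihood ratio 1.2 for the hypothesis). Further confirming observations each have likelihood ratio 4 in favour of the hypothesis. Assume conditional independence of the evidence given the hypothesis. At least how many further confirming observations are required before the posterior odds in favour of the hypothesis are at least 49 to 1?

Prior odds = 0.00125/0.99875 = 1/799.
Combined Bayes factor of the evidence already in hand = 10 × 1.2 = 12.
Odds after that evidence = (1/799) × 12 = 12/799.
Target odds = 49.
Need 4ⁿ ≥ 49 ÷ (12/799) = 39151/12.
4⁵ = 1024 falls short of 39151/12 but 4⁶ = 4096 reaches it, so n = 6.

6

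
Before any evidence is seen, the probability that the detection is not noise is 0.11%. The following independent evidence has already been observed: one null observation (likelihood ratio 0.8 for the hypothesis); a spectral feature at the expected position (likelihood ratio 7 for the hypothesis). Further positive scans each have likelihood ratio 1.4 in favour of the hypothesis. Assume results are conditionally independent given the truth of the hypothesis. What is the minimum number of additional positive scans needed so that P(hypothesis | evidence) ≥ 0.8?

20

Prior odds = 0.0011/0.9989 = 11/9989.
Combined Bayes factor of the evidence already in hand = 0.8 × 7 = 5.6.
Odds after that evidence = (11/9989) × 5.6 = 44/7135.
Target odds = 0.8/0.2 = 4.
Need 1.4ⁿ ≥ 4 ÷ (44/7135) = 7135/11.
1.4¹⁹ ≈597.63 falls short of 7135/11 but 1.4²⁰ ≈836.683 reaches it, so n = 20.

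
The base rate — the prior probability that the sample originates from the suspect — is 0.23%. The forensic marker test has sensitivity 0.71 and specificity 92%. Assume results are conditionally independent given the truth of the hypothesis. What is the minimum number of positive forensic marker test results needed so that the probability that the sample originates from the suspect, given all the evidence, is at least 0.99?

Prior odds = 0.0023/0.9977 = 23/9977.
False-positive rate = 1 − 0.92 = 0.08; likelihood ratio of a positive = 0.71/0.08 = 8.875.
Target posterior odds = 0.99/0.01 = 99.
Need (23/9977) × 8.875ⁿ ≥ 99, i.e. 8.875ⁿ ≥ 987723/23.
8.875⁴ = 25411681/4096 falls short of 987723/23 but 8.875⁵ ≈55060.7 reaches it, so n = 5.

5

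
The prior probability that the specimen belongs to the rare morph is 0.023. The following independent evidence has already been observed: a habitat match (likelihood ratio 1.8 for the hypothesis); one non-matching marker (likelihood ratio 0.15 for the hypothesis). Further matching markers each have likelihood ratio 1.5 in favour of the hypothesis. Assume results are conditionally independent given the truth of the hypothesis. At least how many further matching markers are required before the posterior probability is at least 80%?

16

Prior odds = 0.023/0.977 = 23/977.
Combined Bayes factor of the evidence already in hand = 1.8 × 0.15 = 0.27.
Odds after that evidence = (23/977) × 0.27 = 621/97700.
Target odds = 0.8/0.2 = 4.
Need 1.5ⁿ ≥ 4 ÷ (621/97700) = 390800/621.
1.5¹⁵ = 14348907/32768 falls short of 390800/621 but 1.5¹⁶ = 43046721/65536 reaches it, so n = 16.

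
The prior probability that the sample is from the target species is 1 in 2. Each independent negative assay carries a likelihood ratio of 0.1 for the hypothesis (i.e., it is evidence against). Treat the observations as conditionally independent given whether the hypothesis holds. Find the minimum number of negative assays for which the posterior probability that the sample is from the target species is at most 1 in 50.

2

Prior odds: 0.5 ÷ 0.5 = 1.
Likelihood ratio per negative assay = 0.1.
Target odds: 0.02 ÷ 0.98 = 1/49.
Need 1 × 0.1ⁿ ≤ 1/49, i.e. 0.1ⁿ ≤ 1/49.
0.1¹ = 0.1 is still above 1/49 but 0.1² = 0.01 is at or below it, so n = 2.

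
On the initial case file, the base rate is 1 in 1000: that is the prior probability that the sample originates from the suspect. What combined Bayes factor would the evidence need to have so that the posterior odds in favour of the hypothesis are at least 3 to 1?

Prior odds = 0.001/0.999 = 1/999.
Target odds = 3.
Required Bayes factor = 3 ÷ (1/999) = 2997.

2997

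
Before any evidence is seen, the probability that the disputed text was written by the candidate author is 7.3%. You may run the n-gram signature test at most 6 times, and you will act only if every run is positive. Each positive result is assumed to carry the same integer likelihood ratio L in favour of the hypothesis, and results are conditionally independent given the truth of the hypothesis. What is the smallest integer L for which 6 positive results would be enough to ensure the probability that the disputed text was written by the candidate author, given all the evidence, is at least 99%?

4

Prior odds = 0.073/0.927 = 73/927.
Target odds = 0.99/0.01 = 99.
Need L⁶ ≥ 99 ÷ (73/927) = 91773/73.
3⁶ = 729 < 91773/73 ≤ 4096 = 4⁶, so L = 4.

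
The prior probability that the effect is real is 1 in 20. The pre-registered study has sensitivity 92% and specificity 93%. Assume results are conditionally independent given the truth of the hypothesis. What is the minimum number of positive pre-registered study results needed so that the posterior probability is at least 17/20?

Prior odds = 0.05/0.95 = 1/19.
False-positive rate = 1 − 0.93 = 0.07; likelihood ratio of a positive = 0.92/0.07 = 92/7.
Target posterior odds = 0.85/0.15 = 17/3.
Need (1/19) × (92/7)ⁿ ≥ 17/3, i.e. (92/7)ⁿ ≥ 323/3.
(92/7)¹ = 92/7 falls short of 323/3 but (92/7)² = 8464/49 reaches it, so n = 2.

2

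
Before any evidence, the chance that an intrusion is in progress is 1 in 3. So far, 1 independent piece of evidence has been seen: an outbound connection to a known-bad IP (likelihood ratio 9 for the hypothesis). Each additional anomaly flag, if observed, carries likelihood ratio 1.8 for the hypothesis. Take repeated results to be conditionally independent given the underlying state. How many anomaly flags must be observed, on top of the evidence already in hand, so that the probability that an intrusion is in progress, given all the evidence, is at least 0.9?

2

Prior odds = (1/3)/(2/3) = 0.5.
Bayes factor of the evidence already in hand = 9.
Odds after that evidence = 0.5 × 9 = 4.5.
Target odds = 0.9/0.1 = 9.
Need 1.8ⁿ ≥ 9 ÷ 4.5 = 2.
1.8¹ = 1.8 falls short of 2 but 1.8² = 3.24 reaches it, so n = 2.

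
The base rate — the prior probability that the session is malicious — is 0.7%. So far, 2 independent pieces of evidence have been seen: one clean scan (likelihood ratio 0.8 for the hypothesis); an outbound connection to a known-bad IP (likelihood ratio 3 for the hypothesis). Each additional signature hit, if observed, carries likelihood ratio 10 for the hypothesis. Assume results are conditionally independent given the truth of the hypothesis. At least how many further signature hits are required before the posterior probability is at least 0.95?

Prior odds = 0.007/0.993 = 7/993.
Combined Bayes factor of the evidence already in hand = 0.8 × 3 = 2.4.
Odds after that evidence = (7/993) × 2.4 = 28/1655.
Target odds = 0.95/0.05 = 19.
Need 10ⁿ ≥ 19 ÷ (28/1655) = 31445/28.
10³ = 1000 falls short of 31445/28 but 10⁴ = 10000 reaches it, so n = 4.

4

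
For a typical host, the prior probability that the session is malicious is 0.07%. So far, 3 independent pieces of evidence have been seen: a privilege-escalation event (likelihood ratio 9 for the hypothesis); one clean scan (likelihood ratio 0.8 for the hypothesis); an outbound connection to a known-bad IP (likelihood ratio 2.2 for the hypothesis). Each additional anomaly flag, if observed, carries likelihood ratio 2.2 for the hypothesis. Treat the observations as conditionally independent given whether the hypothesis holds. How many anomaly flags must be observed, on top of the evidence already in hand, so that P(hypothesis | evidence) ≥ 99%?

Prior odds = 0.0007/0.9993 = 7/9993.
Combined Bayes factor of the evidence already in hand = 9 × 0.8 × 2.2 = 15.84.
Odds after that evidence = (7/9993) × 15.84 = 924/83275.
Target odds = 0.99/0.01 = 99.
Need 2.2ⁿ ≥ 99 ÷ (924/83275) = 249825/28.
2.2¹¹ ≈5843.18 falls short of 249825/28 but 2.2¹² ≈12855 reaches it, so n = 12.

12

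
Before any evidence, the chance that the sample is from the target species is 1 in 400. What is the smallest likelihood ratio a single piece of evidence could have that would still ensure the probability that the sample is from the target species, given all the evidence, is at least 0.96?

9576

Prior odds = 0.0025/0.9975 = 1/399.
Target odds = 0.96/0.04 = 24.
Required Bayes factor = 24 ÷ (1/399) = 9576.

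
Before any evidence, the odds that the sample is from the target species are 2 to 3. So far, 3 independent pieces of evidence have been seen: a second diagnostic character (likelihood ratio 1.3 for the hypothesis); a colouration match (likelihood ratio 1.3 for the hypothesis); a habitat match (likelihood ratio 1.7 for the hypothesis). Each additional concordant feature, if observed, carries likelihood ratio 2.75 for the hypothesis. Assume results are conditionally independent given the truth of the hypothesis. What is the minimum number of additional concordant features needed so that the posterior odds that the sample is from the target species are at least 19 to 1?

Prior odds = 2/3.
Combined Bayes factor of the evidence already in hand = 1.3 × 1.3 × 1.7 = 2.873.
Odds after that evidence = (2/3) × 2.873 = 2873/1500.
Target odds = 19.
Need 2.75ⁿ ≥ 19 ÷ (2873/1500) = 28500/2873.
2.75² = 7.5625 falls short of 28500/2873 but 2.75³ = 20.796875 reaches it, so n = 3.

3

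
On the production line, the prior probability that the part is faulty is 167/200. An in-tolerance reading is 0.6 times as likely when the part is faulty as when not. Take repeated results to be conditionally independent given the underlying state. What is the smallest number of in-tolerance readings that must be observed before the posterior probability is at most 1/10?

8

Prior odds = 0.835/0.165 = 167/33.
Likelihood ratio per in-tolerance reading = 0.6.
Target posterior odds = 0.1/0.9 = 1/9.
Require 0.6ⁿ ≤ 1/9 ÷ (167/33) = 11/501.
0.6⁷ = 2187/78125 is still above 11/501 but 0.6⁸ = 6561/390625 is at or below it, so n = 8.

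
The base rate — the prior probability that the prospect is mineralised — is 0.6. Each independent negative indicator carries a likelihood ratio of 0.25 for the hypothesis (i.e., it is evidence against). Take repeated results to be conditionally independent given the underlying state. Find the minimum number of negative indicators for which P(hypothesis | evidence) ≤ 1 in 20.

3

Prior odds = 0.6/0.4 = 1.5.
Likelihood ratio per negative indicator = 0.25.
Target odds: 0.05 ÷ 0.95 = 1/19.
Require 0.25ⁿ ≤ 1/19 ÷ 1.5 = 2/57.
0.25² = 0.0625 is still above 2/57 but 0.25³ = 0.015625 is at or below it, so n = 3.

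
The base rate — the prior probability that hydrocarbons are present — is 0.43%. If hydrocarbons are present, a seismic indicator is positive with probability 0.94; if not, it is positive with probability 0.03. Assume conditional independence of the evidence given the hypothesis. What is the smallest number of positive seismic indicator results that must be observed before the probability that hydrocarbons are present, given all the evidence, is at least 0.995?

Prior odds = 0.0043/0.9957 = 43/9957.
Likelihood ratio of a positive = 0.94/0.03 = 94/3.
Target posterior odds = 0.995/0.005 = 199.
Need (43/9957) × (94/3)ⁿ ≥ 199, i.e. (94/3)ⁿ ≥ 1981443/43.
(94/3)³ = 830584/27 falls short of 1981443/43 but (94/3)⁴ = 78074896/81 reaches it, so n = 4.

4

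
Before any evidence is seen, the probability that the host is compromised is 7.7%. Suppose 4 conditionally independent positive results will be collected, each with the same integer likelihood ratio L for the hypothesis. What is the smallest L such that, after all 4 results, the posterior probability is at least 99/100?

Prior odds = 0.077/0.923 = 77/923.
Target odds = 0.99/0.01 = 99.
Need L⁴ ≥ 99 ÷ (77/923) = 8307/7.
5⁴ = 625 < 8307/7 ≤ 1296 = 6⁴, so L = 6.

6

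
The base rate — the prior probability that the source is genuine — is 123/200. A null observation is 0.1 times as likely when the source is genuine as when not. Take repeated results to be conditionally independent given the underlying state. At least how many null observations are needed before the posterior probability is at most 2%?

2

Prior odds = 0.615/0.385 = 123/77.
Likelihood ratio per null observation = 0.1.
Target posterior odds = 0.02/0.98 = 1/49.
Require 0.1ⁿ ≤ 1/49 ÷ (123/77) = 11/861.
0.1¹ = 0.1 is still above 11/861 but 0.1² = 0.01 is at or below it, so n = 2.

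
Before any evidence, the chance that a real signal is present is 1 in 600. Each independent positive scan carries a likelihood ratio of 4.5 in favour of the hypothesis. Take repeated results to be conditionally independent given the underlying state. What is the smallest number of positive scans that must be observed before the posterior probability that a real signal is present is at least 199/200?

Prior odds: (1/600) ÷ (599/600) = 1/599.
Likelihood ratio per positive scan = 4.5.
Target odds: 0.995 ÷ 0.005 = 199.
Require 4.5ⁿ ≥ 199 ÷ (1/599) = 119201.
4.5⁷ = 4782969/128 falls short of 119201 but 4.5⁸ = 43046721/256 reaches it, so n = 8.

8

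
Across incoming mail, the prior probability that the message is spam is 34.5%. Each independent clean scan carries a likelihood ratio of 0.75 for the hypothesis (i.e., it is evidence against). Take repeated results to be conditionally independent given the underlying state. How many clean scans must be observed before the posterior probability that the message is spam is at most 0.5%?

17

Prior odds: 0.345 ÷ 0.655 = 69/131.
Likelihood ratio per clean scan = 0.75.
Target posterior odds = 0.005/0.995 = 1/199.
Need (69/131) × 0.75ⁿ ≤ 1/199, i.e. 0.75ⁿ ≤ 131/13731.
0.75¹⁶ ≈0.0100226 is still above 131/13731 but 0.75¹⁷ ≈0.00751695 is at or below it, so n = 17.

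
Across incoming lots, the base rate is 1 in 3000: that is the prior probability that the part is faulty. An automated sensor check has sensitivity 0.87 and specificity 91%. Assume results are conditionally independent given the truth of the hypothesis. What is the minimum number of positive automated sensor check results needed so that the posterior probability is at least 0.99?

6

Prior odds: (1/3000) ÷ (2999/3000) = 1/2999.
False-positive rate = 1 − 0.91 = 0.09; likelihood ratio of a positive = 0.87/0.09 = 29/3.
Target odds: 0.99 ÷ 0.01 = 99.
Require (29/3)ⁿ ≥ 99 ÷ (1/2999) = 296901.
(29/3)⁵ = 20511149/243 falls short of 296901 but (29/3)⁶ = 594823321/729 reaches it, so n = 6.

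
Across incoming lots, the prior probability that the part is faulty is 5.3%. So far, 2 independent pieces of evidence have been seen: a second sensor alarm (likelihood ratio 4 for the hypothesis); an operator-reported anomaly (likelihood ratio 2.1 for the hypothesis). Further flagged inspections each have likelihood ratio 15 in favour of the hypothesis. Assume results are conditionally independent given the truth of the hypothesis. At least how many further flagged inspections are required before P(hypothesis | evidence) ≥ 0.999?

Prior odds = 0.053/0.947 = 53/947.
Combined Bayes factor of the evidence already in hand = 4 × 2.1 = 8.4.
Odds after that evidence = (53/947) × 8.4 = 2226/4735.
Target odds = 0.999/0.001 = 999.
Need 15ⁿ ≥ 999 ÷ (2226/4735) = 1576755/742.
15² = 225 falls short of 1576755/742 but 15³ = 3375 reaches it, so n = 3.

3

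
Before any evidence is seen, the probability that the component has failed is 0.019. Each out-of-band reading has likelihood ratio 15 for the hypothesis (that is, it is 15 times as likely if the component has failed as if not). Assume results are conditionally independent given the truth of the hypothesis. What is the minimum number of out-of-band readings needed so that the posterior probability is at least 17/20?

3

Prior odds: 0.019 ÷ 0.981 = 19/981.
Likelihood ratio per out-of-band reading = 15.
Target odds: 0.85 ÷ 0.15 = 17/3.
Require 15ⁿ ≥ 17/3 ÷ (19/981) = 5559/19.
15² = 225 falls short of 5559/19 but 15³ = 3375 reaches it, so n = 3.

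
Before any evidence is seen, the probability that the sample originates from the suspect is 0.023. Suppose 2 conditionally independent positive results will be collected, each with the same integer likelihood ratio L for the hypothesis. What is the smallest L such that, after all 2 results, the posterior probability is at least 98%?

Prior odds = 0.023/0.977 = 23/977.
Target odds = 0.98/0.02 = 49.
Need L² ≥ 49 ÷ (23/977) = 47873/23.
45² = 2025 < 47873/23 ≤ 2116 = 46², so L = 46.

46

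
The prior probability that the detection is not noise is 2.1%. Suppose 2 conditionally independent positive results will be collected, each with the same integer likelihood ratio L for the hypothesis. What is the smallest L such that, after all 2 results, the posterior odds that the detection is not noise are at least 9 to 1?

21

Prior odds = 0.021/0.979 = 21/979.
Target odds = 9.
Need L² ≥ 9 ÷ (21/979) = 2937/7.
20² = 400 < 2937/7 ≤ 441 = 21², so L = 21.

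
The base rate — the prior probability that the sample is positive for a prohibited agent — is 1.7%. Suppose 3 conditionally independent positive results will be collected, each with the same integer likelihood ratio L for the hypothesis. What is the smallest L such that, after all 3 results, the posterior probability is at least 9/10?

9

Prior odds = 0.017/0.983 = 17/983.
Target odds = 0.9/0.1 = 9.
Need L³ ≥ 9 ÷ (17/983) = 8847/17.
8³ = 512 < 8847/17 ≤ 729 = 9³, so L = 9.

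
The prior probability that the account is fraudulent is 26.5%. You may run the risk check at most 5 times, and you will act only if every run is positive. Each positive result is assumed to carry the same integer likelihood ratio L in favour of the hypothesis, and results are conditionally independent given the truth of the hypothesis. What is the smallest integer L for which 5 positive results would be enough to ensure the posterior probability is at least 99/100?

Prior odds = 0.265/0.735 = 53/147.
Target odds = 0.99/0.01 = 99.
Need L⁵ ≥ 99 ÷ (53/147) = 14553/53.
3⁵ = 243 < 14553/53 ≤ 1024 = 4⁵, so L = 4.

4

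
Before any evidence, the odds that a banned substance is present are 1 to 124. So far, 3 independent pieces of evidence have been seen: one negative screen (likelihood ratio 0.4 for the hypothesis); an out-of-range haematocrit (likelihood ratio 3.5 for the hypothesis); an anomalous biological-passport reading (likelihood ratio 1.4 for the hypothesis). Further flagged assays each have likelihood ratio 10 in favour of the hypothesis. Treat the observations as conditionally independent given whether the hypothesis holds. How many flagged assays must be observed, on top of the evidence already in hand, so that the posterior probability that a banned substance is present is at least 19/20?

4

Prior odds = 1/124.
Combined Bayes factor of the evidence already in hand = 0.4 × 3.5 × 1.4 = 1.96.
Odds after that evidence = (1/124) × 1.96 = 49/3100.
Target odds = 0.95/0.05 = 19.
Need 10ⁿ ≥ 19 ÷ (49/3100) = 58900/49.
10³ = 1000 falls short of 58900/49 but 10⁴ = 10000 reaches it, so n = 4.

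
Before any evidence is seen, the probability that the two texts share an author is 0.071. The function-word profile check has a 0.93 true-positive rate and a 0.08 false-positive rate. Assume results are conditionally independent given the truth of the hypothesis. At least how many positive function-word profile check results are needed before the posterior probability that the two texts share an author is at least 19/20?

3

Prior odds = 0.071/0.929 = 71/929.
Likelihood ratio of a positive result = 0.93/0.08 = 11.625.
Target odds: 0.95 ÷ 0.05 = 19.
Require 11.625ⁿ ≥ 19 ÷ (71/929) = 17651/71.
11.625² = 135.140625 falls short of 17651/71 but 11.625³ = 804357/512 reaches it, so n = 3.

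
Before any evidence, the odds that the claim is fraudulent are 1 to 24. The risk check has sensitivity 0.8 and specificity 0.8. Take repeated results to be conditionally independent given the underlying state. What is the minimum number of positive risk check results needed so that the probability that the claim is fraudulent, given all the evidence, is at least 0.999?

Prior odds = 1/24.
False-positive rate = 1 − 0.8 = 0.2; likelihood ratio of a positive = 0.8/0.2 = 4.
Target odds: 0.999 ÷ 0.001 = 999.
Need (1/24) × 4ⁿ ≥ 999, i.e. 4ⁿ ≥ 23976.
4⁷ = 16384 falls short of 23976 but 4⁸ = 65536 reaches it, so n = 8.

8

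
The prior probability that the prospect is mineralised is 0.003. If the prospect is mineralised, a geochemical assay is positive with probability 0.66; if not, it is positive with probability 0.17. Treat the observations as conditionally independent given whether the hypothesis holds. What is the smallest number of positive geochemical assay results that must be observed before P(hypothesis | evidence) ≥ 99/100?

Prior odds = 0.003/0.997 = 3/997.
Likelihood ratio of a positive = 0.66/0.17 = 66/17.
Target odds: 0.99 ÷ 0.01 = 99.
Need (3/997) × (66/17)ⁿ ≥ 99, i.e. (66/17)ⁿ ≥ 32901.
(66/17)⁷ ≈13294.3 falls short of 32901 but (66/17)⁸ ≈51613.1 reaches it, so n = 8.

8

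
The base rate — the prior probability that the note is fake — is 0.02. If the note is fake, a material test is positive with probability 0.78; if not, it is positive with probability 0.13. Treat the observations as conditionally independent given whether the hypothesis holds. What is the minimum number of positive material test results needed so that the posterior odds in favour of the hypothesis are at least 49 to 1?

Prior odds: 0.02 ÷ 0.98 = 1/49.
Likelihood ratio of a positive = 0.78/0.13 = 6.
Target odds = 49.
Require 6ⁿ ≥ 49 ÷ (1/49) = 2401.
6⁴ = 1296 falls short of 2401 but 6⁵ = 7776 reaches it, so n = 5.

5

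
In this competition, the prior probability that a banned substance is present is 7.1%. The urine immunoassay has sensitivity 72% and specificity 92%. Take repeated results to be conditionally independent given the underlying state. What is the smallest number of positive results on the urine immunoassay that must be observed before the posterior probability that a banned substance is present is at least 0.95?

Prior odds = 0.071/0.929 = 71/929.
False-positive rate = 1 − 0.92 = 0.08; likelihood ratio of a positive = 0.72/0.08 = 9.
Target posterior odds = 0.95/0.05 = 19.
Need (71/929) × 9ⁿ ≥ 19, i.e. 9ⁿ ≥ 17651/71.
9² = 81 falls short of 17651/71 but 9³ = 729 reaches it, so n = 3.

3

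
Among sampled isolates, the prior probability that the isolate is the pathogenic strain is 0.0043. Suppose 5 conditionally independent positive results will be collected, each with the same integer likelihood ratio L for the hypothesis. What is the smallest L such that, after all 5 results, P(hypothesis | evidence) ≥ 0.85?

Prior odds = 0.0043/0.9957 = 43/9957.
Target odds = 0.85/0.15 = 17/3.
Need L⁵ ≥ 17/3 ÷ (43/9957) = 56423/43.
4⁵ = 1024 < 56423/43 ≤ 3125 = 5⁵, so L = 5.

5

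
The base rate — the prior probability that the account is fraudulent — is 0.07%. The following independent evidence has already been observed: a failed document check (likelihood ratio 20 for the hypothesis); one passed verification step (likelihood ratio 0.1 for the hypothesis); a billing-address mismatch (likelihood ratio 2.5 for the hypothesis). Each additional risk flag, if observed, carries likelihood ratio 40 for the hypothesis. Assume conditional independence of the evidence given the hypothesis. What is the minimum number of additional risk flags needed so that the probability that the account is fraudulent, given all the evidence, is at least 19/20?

Prior odds = 0.0007/0.9993 = 7/9993.
Combined Bayes factor of the evidence already in hand = 20 × 0.1 × 2.5 = 5.
Odds after that evidence = (7/9993) × 5 = 35/9993.
Target odds = 0.95/0.05 = 19.
Need 40ⁿ ≥ 19 ÷ (35/9993) = 189867/35.
40² = 1600 falls short of 189867/35 but 40³ = 64000 reaches it, so n = 3.

3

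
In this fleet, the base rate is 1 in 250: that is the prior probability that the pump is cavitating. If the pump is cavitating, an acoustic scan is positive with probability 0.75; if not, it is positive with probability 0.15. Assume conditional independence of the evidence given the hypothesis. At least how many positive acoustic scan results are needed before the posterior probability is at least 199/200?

Prior odds = 0.004/0.996 = 1/249.
Likelihood ratio of a positive = 0.75/0.15 = 5.
Target odds: 0.995 ÷ 0.005 = 199.
Require 5ⁿ ≥ 199 ÷ (1/249) = 49551.
5⁶ = 15625 falls short of 49551 but 5⁷ = 78125 reaches it, so n = 7.

7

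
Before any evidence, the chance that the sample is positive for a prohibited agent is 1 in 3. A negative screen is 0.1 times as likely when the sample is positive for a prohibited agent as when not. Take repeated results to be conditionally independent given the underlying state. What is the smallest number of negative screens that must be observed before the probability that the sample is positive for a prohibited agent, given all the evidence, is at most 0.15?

Prior odds: (1/3) ÷ (2/3) = 0.5.
Likelihood ratio per negative screen = 0.1.
Target odds: 0.15 ÷ 0.85 = 3/17.
Require 0.1ⁿ ≤ 3/17 ÷ 0.5 = 6/17.
0.1¹ = 0.1, which is already at or below the required 6/17; so n = 1.

1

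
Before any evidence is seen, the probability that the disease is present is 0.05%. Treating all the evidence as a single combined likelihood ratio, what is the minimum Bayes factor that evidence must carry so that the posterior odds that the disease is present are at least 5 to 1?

Prior odds = 0.0005/0.9995 = 1/1999.
Target odds = 5.
Required Bayes factor = 5 ÷ (1/1999) = 9995.

9995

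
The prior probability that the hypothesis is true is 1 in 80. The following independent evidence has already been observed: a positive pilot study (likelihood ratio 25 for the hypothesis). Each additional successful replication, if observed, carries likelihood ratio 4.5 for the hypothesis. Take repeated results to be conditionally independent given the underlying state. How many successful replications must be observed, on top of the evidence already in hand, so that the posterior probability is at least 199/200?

5

Prior odds = 0.0125/0.9875 = 1/79.
Bayes factor of the evidence already in hand = 25.
Odds after that evidence = (1/79) × 25 = 25/79.
Target odds = 0.995/0.005 = 199.
Need 4.5ⁿ ≥ 199 ÷ (25/79) = 628.84.
4.5⁴ = 410.0625 falls short of 628.84 but 4.5⁵ = 1845.28125 reaches it, so n = 5.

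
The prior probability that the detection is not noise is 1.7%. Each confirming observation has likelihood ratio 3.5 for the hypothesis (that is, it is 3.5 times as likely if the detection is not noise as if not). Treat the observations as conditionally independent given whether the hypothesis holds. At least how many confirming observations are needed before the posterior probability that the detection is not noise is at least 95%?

Prior odds = 0.017/0.983 = 17/983.
Likelihood ratio per confirming observation = 3.5.
Target posterior odds = 0.95/0.05 = 19.
Need (17/983) × 3.5ⁿ ≥ 19, i.e. 3.5ⁿ ≥ 18677/17.
3.5⁵ = 525.21875 falls short of 18677/17 but 3.5⁶ = 1838.265625 reaches it, so n = 6.

6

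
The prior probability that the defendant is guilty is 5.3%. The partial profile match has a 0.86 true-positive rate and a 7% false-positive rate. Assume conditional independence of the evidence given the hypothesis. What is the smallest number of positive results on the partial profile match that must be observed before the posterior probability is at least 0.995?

Prior odds = 0.053/0.947 = 53/947.
Likelihood ratio of a positive result = 0.86/0.07 = 86/7.
Target posterior odds = 0.995/0.005 = 199.
Need (53/947) × (86/7)ⁿ ≥ 199, i.e. (86/7)ⁿ ≥ 188453/53.
(86/7)³ = 636056/343 falls short of 188453/53 but (86/7)⁴ = 54700816/2401 reaches it, so n = 4.

4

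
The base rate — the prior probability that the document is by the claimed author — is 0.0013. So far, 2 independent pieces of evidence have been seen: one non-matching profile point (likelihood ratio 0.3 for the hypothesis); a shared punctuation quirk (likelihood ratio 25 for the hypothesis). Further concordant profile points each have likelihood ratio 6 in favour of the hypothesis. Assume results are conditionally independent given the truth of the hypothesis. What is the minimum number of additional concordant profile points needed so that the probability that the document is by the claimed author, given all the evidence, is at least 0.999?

Prior odds = 0.0013/0.9987 = 13/9987.
Combined Bayes factor of the evidence already in hand = 0.3 × 25 = 7.5.
Odds after that evidence = (13/9987) × 7.5 = 65/6658.
Target odds = 0.999/0.001 = 999.
Need 6ⁿ ≥ 999 ÷ (65/6658) = 6651342/65.
6⁶ = 46656 falls short of 6651342/65 but 6⁷ = 279936 reaches it, so n = 7.

7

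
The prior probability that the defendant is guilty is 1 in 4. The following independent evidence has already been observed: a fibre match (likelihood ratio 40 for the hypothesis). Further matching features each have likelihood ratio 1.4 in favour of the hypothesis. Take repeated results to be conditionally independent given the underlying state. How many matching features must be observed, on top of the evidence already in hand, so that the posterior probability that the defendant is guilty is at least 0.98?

4

Prior odds = 0.25/0.75 = 1/3.
Bayes factor of the evidence already in hand = 40.
Odds after that evidence = (1/3) × 40 = 40/3.
Target odds = 0.98/0.02 = 49.
Need 1.4ⁿ ≥ 49 ÷ (40/3) = 3.675.
1.4³ = 2.744 falls short of 3.675 but 1.4⁴ = 3.8416 reaches it, so n = 4.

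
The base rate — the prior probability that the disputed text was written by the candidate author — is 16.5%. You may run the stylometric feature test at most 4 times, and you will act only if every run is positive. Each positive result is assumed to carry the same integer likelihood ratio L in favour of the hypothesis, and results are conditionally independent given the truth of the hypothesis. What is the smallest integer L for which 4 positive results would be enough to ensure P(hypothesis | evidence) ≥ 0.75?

Prior odds = 0.165/0.835 = 33/167.
Target odds = 0.75/0.25 = 3.
Need L⁴ ≥ 3 ÷ (33/167) = 167/11.
1⁴ = 1 < 167/11 ≤ 16 = 2⁴, so L = 2.

2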